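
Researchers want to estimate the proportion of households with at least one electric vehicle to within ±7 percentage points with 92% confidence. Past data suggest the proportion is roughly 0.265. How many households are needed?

For a proportion with margin E = 0.07 at 92% confidence, z = 1.751.
n = p̂(1−p̂)(z/E)² = 0.265 × 0.735 × (1.751/0.07)² = 121.87
Round up: n = 122.

122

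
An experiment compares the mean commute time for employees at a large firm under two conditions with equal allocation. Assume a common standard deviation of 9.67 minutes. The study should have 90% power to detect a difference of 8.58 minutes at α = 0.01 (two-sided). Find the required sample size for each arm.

For two equal groups, n per group = 2·((z_{α/2} + z_β)·σ/δ)².
z_{α/2} = 2.576; z_β = 1.282 (power 90%).
n = 2 × (3.858 × 9.67 / 8.58)² = 2 × 18.91 = 37.82
Round up: n = 38 per group.

38 per group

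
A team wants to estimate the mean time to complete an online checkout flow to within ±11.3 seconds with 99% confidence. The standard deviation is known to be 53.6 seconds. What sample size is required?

150

For a mean, the margin of error is E = z·σ/√n, so n = (zσ/E)².
At 99% confidence, z = 2.576.
n = (2.576 × 53.6 / 11.3)² = 149.30
Round up: n = 150.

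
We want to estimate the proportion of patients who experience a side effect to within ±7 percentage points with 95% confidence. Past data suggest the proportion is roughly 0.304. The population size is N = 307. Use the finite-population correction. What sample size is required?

108

For a proportion with margin E = 0.07 at 95% confidence, z = 1.960.
n = p̂(1−p̂)(z/E)² = 0.304 × 0.696 × (1.960/0.07)² = 165.88 — call this n₀.
Finite-population correction with N = 307: n = n₀ / (1 + (n₀−1)/N) = 165.88 / 1.537 = 107.92
Round up: n = 108.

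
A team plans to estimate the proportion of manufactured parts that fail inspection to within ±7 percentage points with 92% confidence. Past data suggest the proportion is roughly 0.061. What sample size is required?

n = 36

For a proportion with margin E = 0.07 at 92% confidence, z = 1.751.
n = p̂(1−p̂)(z/E)² = 0.061 × 0.939 × (1.751/0.07)² = 35.84
Round up: n = 36.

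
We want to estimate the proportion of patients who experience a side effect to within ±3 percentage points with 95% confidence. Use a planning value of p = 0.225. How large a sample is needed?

n = 745

For a proportion with margin E = 0.03 at 95% confidence, z = 1.960.
n = p̂(1−p̂)(z/E)² = 0.225 × 0.775 × (1.960/0.03)² = 744.31
Round up: n = 745.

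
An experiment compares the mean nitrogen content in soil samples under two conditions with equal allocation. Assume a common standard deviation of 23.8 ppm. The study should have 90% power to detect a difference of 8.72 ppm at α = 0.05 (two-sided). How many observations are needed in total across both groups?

For two equal groups, n per group = 2·((z_{α/2} + z_β)·σ/δ)².
z_{α/2} = 1.960; z_β = 1.282 (power 90%).
n = 2 × (3.242 × 23.8 / 8.72)² = 2 × 78.30 = 156.60
Round up: n = 157 per group.
Total across both groups: 2 × 157 = 314.

314 total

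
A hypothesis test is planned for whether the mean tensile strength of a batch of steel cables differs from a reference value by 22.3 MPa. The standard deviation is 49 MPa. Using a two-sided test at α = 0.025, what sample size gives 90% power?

60

For a one-sample z-test, n = ((z_{α/2} + z_β)·σ/δ)².
z_{α/2} = 2.241 (two-sided α = 0.025); z_β = 1.282 (power 90% → β = 0.1).
n = (3.523 × 49 / 22.3)² = 59.92
Round up: n = 60.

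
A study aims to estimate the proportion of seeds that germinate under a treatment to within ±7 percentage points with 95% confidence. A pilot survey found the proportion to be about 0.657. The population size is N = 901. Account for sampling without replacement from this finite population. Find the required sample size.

For a proportion with margin E = 0.07 at 95% confidence, z = 1.960.
n = p̂(1−p̂)(z/E)² = 0.657 × 0.343 × (1.960/0.07)² = 176.68 — call this n₀.
Finite-population correction with N = 901: n = n₀ / (1 + (n₀−1)/N) = 176.68 / 1.195 = 147.85
Round up: n = 148.

148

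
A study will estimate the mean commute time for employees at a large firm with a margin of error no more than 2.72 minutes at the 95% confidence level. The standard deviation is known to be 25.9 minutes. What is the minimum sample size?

For a mean, the margin of error is E = z·σ/√n, so n = (zσ/E)².
At 95% confidence, z = 1.960.
n = (1.960 × 25.9 / 2.72)² = 348.32
Round up: n = 349.

n = 349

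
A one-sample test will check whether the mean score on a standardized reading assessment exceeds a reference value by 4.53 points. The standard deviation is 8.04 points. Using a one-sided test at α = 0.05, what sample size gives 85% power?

For a one-sample z-test, n = ((z_α + z_β)·σ/δ)².
z_α = 1.645 (one-sided α = 0.05); z_β = 1.036 (power 85% → β = 0.15).
n = (2.681 × 8.04 / 4.53)² = 22.64
Round up: n = 23.

23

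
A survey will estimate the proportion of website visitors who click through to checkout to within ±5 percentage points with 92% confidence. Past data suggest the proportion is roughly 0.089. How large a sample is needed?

For a proportion with margin E = 0.05 at 92% confidence, z = 1.751.
n = p̂(1−p̂)(z/E)² = 0.089 × 0.911 × (1.751/0.05)² = 99.44
Round up: n = 100.

100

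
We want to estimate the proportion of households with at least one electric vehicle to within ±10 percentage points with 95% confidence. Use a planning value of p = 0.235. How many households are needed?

n = 70

For a proportion with margin E = 0.1 at 95% confidence, z = 1.960.
n = p̂(1−p̂)(z/E)² = 0.235 × 0.765 × (1.960/0.1)² = 69.06
Round up: n = 70.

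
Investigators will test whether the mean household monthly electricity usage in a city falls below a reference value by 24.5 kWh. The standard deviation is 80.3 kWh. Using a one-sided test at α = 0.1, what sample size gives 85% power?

For a one-sample z-test, n = ((z_α + z_β)·σ/δ)².
z_α = 1.282 (one-sided α = 0.1); z_β = 1.036 (power 85% → β = 0.15).
n = (2.318 × 80.3 / 24.5)² = 57.72
Round up: n = 58.

n = 58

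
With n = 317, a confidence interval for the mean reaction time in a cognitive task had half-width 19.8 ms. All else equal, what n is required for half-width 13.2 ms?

714

Margin of error scales as 1/√n, so n₂ = n₁·(E₁/E₂)².
n₂ = 317 × (19.8/13.2)² = 317 × 2.25 = 713.25
Round up: n₂ = 714.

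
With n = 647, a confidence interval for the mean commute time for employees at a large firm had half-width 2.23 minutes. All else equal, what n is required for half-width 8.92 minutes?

n = 41

Margin of error scales as 1/√n, so n₂ = n₁·(E₁/E₂)².
n₂ = 647 × (2.23/8.92)² = 647 × 0.0625 = 40.44
Round up: n₂ = 41.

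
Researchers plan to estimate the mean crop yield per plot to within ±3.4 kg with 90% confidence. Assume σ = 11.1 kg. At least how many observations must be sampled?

29

For a mean, the margin of error is E = z·σ/√n, so n = (zσ/E)².
At 90% confidence, z = 1.645.
n = (1.645 × 11.1 / 3.4)² = 28.84
Round up: n = 29.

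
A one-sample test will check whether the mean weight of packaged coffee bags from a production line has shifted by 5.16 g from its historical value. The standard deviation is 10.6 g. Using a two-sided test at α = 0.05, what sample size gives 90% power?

For a one-sample z-test, n = ((z_{α/2} + z_β)·σ/δ)².
z_{α/2} = 1.960 (two-sided α = 0.05); z_β = 1.282 (power 90% → β = 0.1).
n = (3.242 × 10.6 / 5.16)² = 44.35
Round up: n = 45.

45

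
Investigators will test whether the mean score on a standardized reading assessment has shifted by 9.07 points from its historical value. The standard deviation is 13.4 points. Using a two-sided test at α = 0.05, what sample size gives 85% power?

For a one-sample z-test, n = ((z_{α/2} + z_β)·σ/δ)².
z_{α/2} = 1.960 (two-sided α = 0.05); z_β = 1.036 (power 85% → β = 0.15).
n = (2.996 × 13.4 / 9.07)² = 19.59
Round up: n = 20.

n = 20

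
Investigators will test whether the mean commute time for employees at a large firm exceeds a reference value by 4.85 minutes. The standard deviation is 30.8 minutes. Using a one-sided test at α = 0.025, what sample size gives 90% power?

n = 424

For a one-sample z-test, n = ((z_α + z_β)·σ/δ)².
z_α = 1.960 (one-sided α = 0.025); z_β = 1.282 (power 90% → β = 0.1).
n = (3.242 × 30.8 / 4.85)² = 423.88
Round up: n = 424.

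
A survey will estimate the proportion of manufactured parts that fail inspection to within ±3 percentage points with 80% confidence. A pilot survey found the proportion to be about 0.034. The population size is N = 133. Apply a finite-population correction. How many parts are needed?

For a proportion with margin E = 0.03 at 80% confidence, z = 1.282.
n = p̂(1−p̂)(z/E)² = 0.034 × 0.966 × (1.282/0.03)² = 59.98 — call this n₀.
Finite-population correction with N = 133: n = n₀ / (1 + (n₀−1)/N) = 59.98 / 1.443 = 41.57
Round up: n = 42.

42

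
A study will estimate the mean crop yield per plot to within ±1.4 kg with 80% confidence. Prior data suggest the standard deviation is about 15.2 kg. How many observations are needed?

For a mean, the margin of error is E = z·σ/√n, so n = (zσ/E)².
At 80% confidence, z = 1.282.
n = (1.282 × 15.2 / 1.4)² = 193.73
Round up: n = 194.

n = 194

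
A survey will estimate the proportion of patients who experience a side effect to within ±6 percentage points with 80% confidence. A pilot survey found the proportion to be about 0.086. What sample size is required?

n = 36

For a proportion with margin E = 0.06 at 80% confidence, z = 1.282.
n = p̂(1−p̂)(z/E)² = 0.086 × 0.914 × (1.282/0.06)² = 35.89
Round up: n = 36.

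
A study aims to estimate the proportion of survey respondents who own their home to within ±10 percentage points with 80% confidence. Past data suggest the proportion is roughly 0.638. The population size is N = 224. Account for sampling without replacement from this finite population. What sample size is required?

For a proportion with margin E = 0.1 at 80% confidence, z = 1.282.
n = p̂(1−p̂)(z/E)² = 0.638 × 0.362 × (1.282/0.1)² = 37.96 — call this n₀.
Finite-population correction with N = 224: n = n₀ / (1 + (n₀−1)/N) = 37.96 / 1.165 = 32.58
Round up: n = 33.

33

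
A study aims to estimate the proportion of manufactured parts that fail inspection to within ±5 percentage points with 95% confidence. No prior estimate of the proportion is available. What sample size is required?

n = 385

For a proportion with margin E = 0.05 at 95% confidence, z = 1.960.
With no prior estimate, use p = 0.5, which maximizes p(1−p) at 0.25.
n = 0.25 × (z/E)² = 0.25 × (1.960/0.05)² = 384.16
Round up: n = 385.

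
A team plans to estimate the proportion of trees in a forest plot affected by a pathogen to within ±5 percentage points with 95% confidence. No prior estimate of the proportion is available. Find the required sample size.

For a proportion with margin E = 0.05 at 95% confidence, z = 1.960.
With no prior estimate, use p = 0.5, which maximizes p(1−p) at 0.25.
n = 0.25 × (z/E)² = 0.25 × (1.960/0.05)² = 384.16
Round up: n = 385.

n = 385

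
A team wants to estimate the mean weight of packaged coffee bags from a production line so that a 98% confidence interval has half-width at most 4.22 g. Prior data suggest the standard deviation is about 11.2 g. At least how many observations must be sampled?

For a mean, the margin of error is E = z·σ/√n, so n = (zσ/E)².
At 98% confidence, z = 2.326.
n = (2.326 × 11.2 / 4.22)² = 38.11
Round up: n = 39.

39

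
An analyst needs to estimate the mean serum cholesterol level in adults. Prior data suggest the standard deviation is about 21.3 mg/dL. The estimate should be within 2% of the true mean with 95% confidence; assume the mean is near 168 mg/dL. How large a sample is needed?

155

For a mean, the margin of error is E = z·σ/√n, so n = (zσ/E)².
At 95% confidence, z = 1.960.
E = 2% of 168 = 3.36 mg/dL.
n = (1.960 × 21.3 / 3.36)² = 154.38
Round up: n = 155.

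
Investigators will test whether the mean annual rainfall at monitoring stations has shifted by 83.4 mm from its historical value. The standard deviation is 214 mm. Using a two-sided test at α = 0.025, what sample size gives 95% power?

n = 100

For a one-sample z-test, n = ((z_{α/2} + z_β)·σ/δ)².
z_{α/2} = 2.241 (two-sided α = 0.025); z_β = 1.645 (power 95% → β = 0.05).
n = (3.886 × 214 / 83.4)² = 99.43
Round up: n = 100.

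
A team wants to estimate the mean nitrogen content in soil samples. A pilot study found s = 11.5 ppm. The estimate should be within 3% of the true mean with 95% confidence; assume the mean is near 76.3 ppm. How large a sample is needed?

For a mean, the margin of error is E = z·σ/√n, so n = (zσ/E)².
At 95% confidence, z = 1.960.
E = 3% of 76.3 = 2.289 ppm.
n = (1.960 × 11.5 / 2.289)² = 96.97
Round up: n = 97.

97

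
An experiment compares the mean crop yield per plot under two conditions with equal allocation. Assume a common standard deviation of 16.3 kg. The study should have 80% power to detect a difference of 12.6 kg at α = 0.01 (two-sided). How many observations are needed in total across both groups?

80 total

For two equal groups, n per group = 2·((z_{α/2} + z_β)·σ/δ)².
z_{α/2} = 2.576; z_β = 0.842 (power 80%).
n = 2 × (3.418 × 16.3 / 12.6)² = 2 × 19.55 = 39.10
Round up: n = 40 per group.
Total across both groups: 2 × 40 = 80.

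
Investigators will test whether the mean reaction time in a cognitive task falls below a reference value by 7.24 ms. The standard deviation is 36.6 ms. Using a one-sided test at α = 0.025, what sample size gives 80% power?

201

For a one-sample z-test, n = ((z_α + z_β)·σ/δ)².
z_α = 1.960 (one-sided α = 0.025); z_β = 0.842 (power 80% → β = 0.2).
n = (2.802 × 36.6 / 7.24)² = 200.64
Round up: n = 201.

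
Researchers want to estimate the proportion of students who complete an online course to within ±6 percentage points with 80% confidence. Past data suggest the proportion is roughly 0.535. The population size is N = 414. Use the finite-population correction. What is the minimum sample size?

n = 90

For a proportion with margin E = 0.06 at 80% confidence, z = 1.282.
n = p̂(1−p̂)(z/E)² = 0.535 × 0.465 × (1.282/0.06)² = 113.57 — call this n₀.
Finite-population correction with N = 414: n = n₀ / (1 + (n₀−1)/N) = 113.57 / 1.272 = 89.28
Round up: n = 90.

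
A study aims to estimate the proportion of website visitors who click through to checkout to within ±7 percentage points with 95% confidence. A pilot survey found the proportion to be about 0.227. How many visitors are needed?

n = 138

For a proportion with margin E = 0.07 at 95% confidence, z = 1.960.
n = p̂(1−p̂)(z/E)² = 0.227 × 0.773 × (1.960/0.07)² = 137.57
Round up: n = 138.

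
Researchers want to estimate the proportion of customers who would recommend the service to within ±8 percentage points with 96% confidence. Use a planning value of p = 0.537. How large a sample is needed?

For a proportion with margin E = 0.08 at 96% confidence, z = 2.054.
n = p̂(1−p̂)(z/E)² = 0.537 × 0.463 × (2.054/0.08)² = 163.90
Round up: n = 164.

n = 164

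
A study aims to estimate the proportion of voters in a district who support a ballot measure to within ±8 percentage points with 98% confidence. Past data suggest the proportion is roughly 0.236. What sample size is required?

153

For a proportion with margin E = 0.08 at 98% confidence, z = 2.326.
n = p̂(1−p̂)(z/E)² = 0.236 × 0.764 × (2.326/0.08)² = 152.42
Round up: n = 153.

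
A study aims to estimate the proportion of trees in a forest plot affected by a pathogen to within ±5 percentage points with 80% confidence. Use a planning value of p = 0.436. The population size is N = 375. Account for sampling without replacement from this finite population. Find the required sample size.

For a proportion with margin E = 0.05 at 80% confidence, z = 1.282.
n = p̂(1−p̂)(z/E)² = 0.436 × 0.564 × (1.282/0.05)² = 161.66 — call this n₀.
Finite-population correction with N = 375: n = n₀ / (1 + (n₀−1)/N) = 161.66 / 1.428 = 113.21
Round up: n = 114.

n = 114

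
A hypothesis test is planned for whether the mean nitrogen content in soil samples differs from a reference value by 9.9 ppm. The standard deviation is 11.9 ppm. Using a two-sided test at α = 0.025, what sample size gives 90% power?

n = 18

For a one-sample z-test, n = ((z_{α/2} + z_β)·σ/δ)².
z_{α/2} = 2.241 (two-sided α = 0.025); z_β = 1.282 (power 90% → β = 0.1).
n = (3.523 × 11.9 / 9.9)² = 17.93
Round up: n = 18.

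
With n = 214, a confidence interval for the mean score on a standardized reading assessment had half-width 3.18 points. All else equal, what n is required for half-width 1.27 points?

1342

Margin of error scales as 1/√n, so n₂ = n₁·(E₁/E₂)².
n₂ = 214 × (3.18/1.27)² = 214 × 6.27 = 1341.78
Round up: n₂ = 1342.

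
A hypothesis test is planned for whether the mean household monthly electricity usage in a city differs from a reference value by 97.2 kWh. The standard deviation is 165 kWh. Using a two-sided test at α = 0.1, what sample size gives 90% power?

For a one-sample z-test, n = ((z_{α/2} + z_β)·σ/δ)².
z_{α/2} = 1.645 (two-sided α = 0.1); z_β = 1.282 (power 90% → β = 0.1).
n = (2.927 × 165 / 97.2)² = 24.69
Round up: n = 25.

25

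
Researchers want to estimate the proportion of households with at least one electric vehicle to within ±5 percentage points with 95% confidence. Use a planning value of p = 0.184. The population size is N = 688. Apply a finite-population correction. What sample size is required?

For a proportion with margin E = 0.05 at 95% confidence, z = 1.960.
n = p̂(1−p̂)(z/E)² = 0.184 × 0.816 × (1.960/0.05)² = 230.72 — call this n₀.
Finite-population correction with N = 688: n = n₀ / (1 + (n₀−1)/N) = 230.72 / 1.334 = 172.95
Round up: n = 173.

173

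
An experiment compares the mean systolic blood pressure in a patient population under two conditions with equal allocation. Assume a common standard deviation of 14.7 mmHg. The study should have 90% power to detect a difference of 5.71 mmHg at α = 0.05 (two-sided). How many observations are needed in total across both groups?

280 total

For two equal groups, n per group = 2·((z_{α/2} + z_β)·σ/δ)².
z_{α/2} = 1.960; z_β = 1.282 (power 90%).
n = 2 × (3.242 × 14.7 / 5.71)² = 2 × 69.66 = 139.32
Round up: n = 140 per group.
Total across both groups: 2 × 140 = 280.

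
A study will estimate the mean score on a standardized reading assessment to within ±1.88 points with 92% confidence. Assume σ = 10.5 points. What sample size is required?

For a mean, the margin of error is E = z·σ/√n, so n = (zσ/E)².
At 92% confidence, z = 1.751.
n = (1.751 × 10.5 / 1.88)² = 95.64
Round up: n = 96.

96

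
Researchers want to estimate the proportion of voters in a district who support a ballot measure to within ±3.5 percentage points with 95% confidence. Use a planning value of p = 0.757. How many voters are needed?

For a proportion with margin E = 0.035 at 95% confidence, z = 1.960.
n = p̂(1−p̂)(z/E)² = 0.757 × 0.243 × (1.960/0.035)² = 576.87
Round up: n = 577.

577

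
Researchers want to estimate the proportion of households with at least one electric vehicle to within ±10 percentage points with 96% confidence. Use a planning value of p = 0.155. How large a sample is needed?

56

For a proportion with margin E = 0.1 at 96% confidence, z = 2.054.
n = p̂(1−p̂)(z/E)² = 0.155 × 0.845 × (2.054/0.1)² = 55.26
Round up: n = 56.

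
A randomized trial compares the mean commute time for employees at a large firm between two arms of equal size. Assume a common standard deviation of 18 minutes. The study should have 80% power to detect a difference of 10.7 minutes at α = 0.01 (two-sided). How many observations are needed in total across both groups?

For two equal groups, n per group = 2·((z_{α/2} + z_β)·σ/δ)².
z_{α/2} = 2.576; z_β = 0.842 (power 80%).
n = 2 × (3.418 × 18 / 10.7)² = 2 × 33.06 = 66.12
Round up: n = 67 per group.
Total across both groups: 2 × 67 = 134.

134 total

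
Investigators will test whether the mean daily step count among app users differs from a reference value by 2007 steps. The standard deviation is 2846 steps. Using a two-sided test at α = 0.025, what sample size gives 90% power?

For a one-sample z-test, n = ((z_{α/2} + z_β)·σ/δ)².
z_{α/2} = 2.241 (two-sided α = 0.025); z_β = 1.282 (power 90% → β = 0.1).
n = (3.523 × 2846 / 2007)² = 24.96
Round up: n = 25.

25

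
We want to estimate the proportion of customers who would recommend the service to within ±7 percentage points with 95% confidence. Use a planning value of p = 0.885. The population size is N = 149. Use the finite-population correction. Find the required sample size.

For a proportion with margin E = 0.07 at 95% confidence, z = 1.960.
n = p̂(1−p̂)(z/E)² = 0.885 × 0.115 × (1.960/0.07)² = 79.79 — call this n₀.
Finite-population correction with N = 149: n = n₀ / (1 + (n₀−1)/N) = 79.79 / 1.529 = 52.18
Round up: n = 53.

n = 53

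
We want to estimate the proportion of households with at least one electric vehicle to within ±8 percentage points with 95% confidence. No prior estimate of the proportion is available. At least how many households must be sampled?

151

For a proportion with margin E = 0.08 at 95% confidence, z = 1.960.
With no prior estimate, use p = 0.5, which maximizes p(1−p) at 0.25.
n = 0.25 × (z/E)² = 0.25 × (1.960/0.08)² = 150.06
Round up: n = 151.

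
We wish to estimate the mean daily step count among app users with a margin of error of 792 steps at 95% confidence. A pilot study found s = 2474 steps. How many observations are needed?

38

For a mean, the margin of error is E = z·σ/√n, so n = (zσ/E)².
At 95% confidence, z = 1.960.
n = (1.960 × 2474 / 792)² = 37.49
Round up: n = 38.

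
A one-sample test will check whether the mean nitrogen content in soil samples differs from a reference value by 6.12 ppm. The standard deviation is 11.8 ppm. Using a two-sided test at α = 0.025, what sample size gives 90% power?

For a one-sample z-test, n = ((z_{α/2} + z_β)·σ/δ)².
z_{α/2} = 2.241 (two-sided α = 0.025); z_β = 1.282 (power 90% → β = 0.1).
n = (3.523 × 11.8 / 6.12)² = 46.14
Round up: n = 47.

47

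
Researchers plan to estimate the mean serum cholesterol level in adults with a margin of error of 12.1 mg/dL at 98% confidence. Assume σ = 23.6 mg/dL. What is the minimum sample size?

For a mean, the margin of error is E = z·σ/√n, so n = (zσ/E)².
At 98% confidence, z = 2.326.
n = (2.326 × 23.6 / 12.1)² = 20.58
Round up: n = 21.

21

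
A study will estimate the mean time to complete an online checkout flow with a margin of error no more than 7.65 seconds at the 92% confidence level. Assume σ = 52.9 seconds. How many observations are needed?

147

For a mean, the margin of error is E = z·σ/√n, so n = (zσ/E)².
At 92% confidence, z = 1.751.
n = (1.751 × 52.9 / 7.65)² = 146.61
Round up: n = 147.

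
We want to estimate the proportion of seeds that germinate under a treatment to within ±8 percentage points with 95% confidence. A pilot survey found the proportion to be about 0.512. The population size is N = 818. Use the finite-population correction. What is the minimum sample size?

For a proportion with margin E = 0.08 at 95% confidence, z = 1.960.
n = p̂(1−p̂)(z/E)² = 0.512 × 0.488 × (1.960/0.08)² = 149.98 — call this n₀.
Finite-population correction with N = 818: n = n₀ / (1 + (n₀−1)/N) = 149.98 / 1.182 = 126.89
Round up: n = 127.

127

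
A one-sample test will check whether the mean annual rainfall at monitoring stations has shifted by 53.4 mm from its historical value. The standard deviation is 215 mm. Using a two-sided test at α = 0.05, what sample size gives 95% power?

For a one-sample z-test, n = ((z_{α/2} + z_β)·σ/δ)².
z_{α/2} = 1.960 (two-sided α = 0.05); z_β = 1.645 (power 95% → β = 0.05).
n = (3.605 × 215 / 53.4)² = 210.67
Round up: n = 211.

n = 211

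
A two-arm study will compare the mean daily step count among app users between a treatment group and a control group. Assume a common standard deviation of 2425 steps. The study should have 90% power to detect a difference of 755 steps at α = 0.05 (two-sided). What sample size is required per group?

For two equal groups, n per group = 2·((z_{α/2} + z_β)·σ/δ)².
z_{α/2} = 1.960; z_β = 1.282 (power 90%).
n = 2 × (3.242 × 2425 / 755)² = 2 × 108.43 = 216.86
Round up: n = 217 per group.

217 per group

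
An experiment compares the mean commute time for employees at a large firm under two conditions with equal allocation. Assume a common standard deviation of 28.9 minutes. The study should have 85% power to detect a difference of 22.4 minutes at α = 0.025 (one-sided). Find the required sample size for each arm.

For two equal groups, n per group = 2·((z_α + z_β)·σ/δ)².
z_α = 1.960; z_β = 1.036 (power 85%).
n = 2 × (2.996 × 28.9 / 22.4)² = 2 × 14.94 = 29.88
Round up: n = 30 per group.

30 per group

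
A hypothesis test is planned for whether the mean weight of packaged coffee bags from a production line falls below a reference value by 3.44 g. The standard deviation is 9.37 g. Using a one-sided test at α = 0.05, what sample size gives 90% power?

For a one-sample z-test, n = ((z_α + z_β)·σ/δ)².
z_α = 1.645 (one-sided α = 0.05); z_β = 1.282 (power 90% → β = 0.1).
n = (2.927 × 9.37 / 3.44)² = 63.56
Round up: n = 64.

64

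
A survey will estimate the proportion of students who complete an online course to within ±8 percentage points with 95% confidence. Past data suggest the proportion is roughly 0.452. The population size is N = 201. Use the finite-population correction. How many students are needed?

For a proportion with margin E = 0.08 at 95% confidence, z = 1.960.
n = p̂(1−p̂)(z/E)² = 0.452 × 0.548 × (1.960/0.08)² = 148.68 — call this n₀.
Finite-population correction with N = 201: n = n₀ / (1 + (n₀−1)/N) = 148.68 / 1.735 = 85.69
Round up: n = 86.

86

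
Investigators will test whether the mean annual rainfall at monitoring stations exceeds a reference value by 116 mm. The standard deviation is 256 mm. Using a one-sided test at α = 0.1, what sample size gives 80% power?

n = 22

For a one-sample z-test, n = ((z_α + z_β)·σ/δ)².
z_α = 1.282 (one-sided α = 0.1); z_β = 0.842 (power 80% → β = 0.2).
n = (2.124 × 256 / 116)² = 21.97
Round up: n = 22.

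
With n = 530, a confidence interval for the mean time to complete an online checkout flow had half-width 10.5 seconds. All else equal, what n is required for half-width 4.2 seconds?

n = 3313

Margin of error scales as 1/√n, so n₂ = n₁·(E₁/E₂)².
n₂ = 530 × (10.5/4.2)² = 530 × 6.25 = 3312.50
Round up: n₂ = 3313.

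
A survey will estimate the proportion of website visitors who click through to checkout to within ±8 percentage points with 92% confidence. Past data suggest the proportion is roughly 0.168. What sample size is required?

67

For a proportion with margin E = 0.08 at 92% confidence, z = 1.751.
n = p̂(1−p̂)(z/E)² = 0.168 × 0.832 × (1.751/0.08)² = 66.96
Round up: n = 67.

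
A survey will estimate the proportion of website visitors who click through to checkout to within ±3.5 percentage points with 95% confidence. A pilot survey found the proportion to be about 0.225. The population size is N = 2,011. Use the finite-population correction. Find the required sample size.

431

For a proportion with margin E = 0.035 at 95% confidence, z = 1.960.
n = p̂(1−p̂)(z/E)² = 0.225 × 0.775 × (1.960/0.035)² = 546.84 — call this n₀.
Finite-population correction with N = 2,011: n = n₀ / (1 + (n₀−1)/N) = 546.84 / 1.271 = 430.24
Round up: n = 431.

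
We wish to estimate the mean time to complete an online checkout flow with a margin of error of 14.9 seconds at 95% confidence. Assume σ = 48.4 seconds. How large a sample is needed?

For a mean, the margin of error is E = z·σ/√n, so n = (zσ/E)².
At 95% confidence, z = 1.960.
n = (1.960 × 48.4 / 14.9)² = 40.54
Round up: n = 41.

41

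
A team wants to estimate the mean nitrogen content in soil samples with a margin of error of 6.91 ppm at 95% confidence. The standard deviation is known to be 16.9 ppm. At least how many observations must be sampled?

For a mean, the margin of error is E = z·σ/√n, so n = (zσ/E)².
At 95% confidence, z = 1.960.
n = (1.960 × 16.9 / 6.91)² = 22.98
Round up: n = 23.

23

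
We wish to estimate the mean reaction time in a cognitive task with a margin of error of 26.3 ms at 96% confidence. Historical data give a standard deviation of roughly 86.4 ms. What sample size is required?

n = 46

For a mean, the margin of error is E = z·σ/√n, so n = (zσ/E)².
At 96% confidence, z = 2.054.
n = (2.054 × 86.4 / 26.3)² = 45.53
Round up: n = 46.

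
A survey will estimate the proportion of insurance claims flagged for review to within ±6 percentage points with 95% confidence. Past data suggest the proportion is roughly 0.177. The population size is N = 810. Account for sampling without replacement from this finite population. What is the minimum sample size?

For a proportion with margin E = 0.06 at 95% confidence, z = 1.960.
n = p̂(1−p̂)(z/E)² = 0.177 × 0.823 × (1.960/0.06)² = 155.45 — call this n₀.
Finite-population correction with N = 810: n = n₀ / (1 + (n₀−1)/N) = 155.45 / 1.191 = 130.52
Round up: n = 131.

131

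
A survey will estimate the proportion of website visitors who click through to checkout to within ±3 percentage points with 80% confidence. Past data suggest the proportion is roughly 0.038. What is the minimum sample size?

67

For a proportion with margin E = 0.03 at 80% confidence, z = 1.282.
n = p̂(1−p̂)(z/E)² = 0.038 × 0.962 × (1.282/0.03)² = 66.76
Round up: n = 67.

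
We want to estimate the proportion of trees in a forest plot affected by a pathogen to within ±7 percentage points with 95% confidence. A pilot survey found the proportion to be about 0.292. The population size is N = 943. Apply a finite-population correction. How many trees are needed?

For a proportion with margin E = 0.07 at 95% confidence, z = 1.960.
n = p̂(1−p̂)(z/E)² = 0.292 × 0.708 × (1.960/0.07)² = 162.08 — call this n₀.
Finite-population correction with N = 943: n = n₀ / (1 + (n₀−1)/N) = 162.08 / 1.171 = 138.41
Round up: n = 139.

139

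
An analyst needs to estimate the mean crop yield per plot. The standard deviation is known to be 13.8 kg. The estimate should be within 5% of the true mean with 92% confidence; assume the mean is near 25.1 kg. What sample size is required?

371

For a mean, the margin of error is E = z·σ/√n, so n = (zσ/E)².
At 92% confidence, z = 1.751.
E = 5% of 25.1 = 1.255 kg.
n = (1.751 × 13.8 / 1.255)² = 370.72
Round up: n = 371.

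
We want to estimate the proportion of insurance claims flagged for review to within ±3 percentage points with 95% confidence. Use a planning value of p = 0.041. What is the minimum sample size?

For a proportion with margin E = 0.03 at 95% confidence, z = 1.960.
n = p̂(1−p̂)(z/E)² = 0.041 × 0.959 × (1.960/0.03)² = 167.83
Round up: n = 168.

168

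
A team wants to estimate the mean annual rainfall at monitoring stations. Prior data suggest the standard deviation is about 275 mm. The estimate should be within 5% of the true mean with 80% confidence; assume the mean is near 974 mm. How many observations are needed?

53

For a mean, the margin of error is E = z·σ/√n, so n = (zσ/E)².
At 80% confidence, z = 1.282.
E = 5% of 974 = 48.7 mm.
n = (1.282 × 275 / 48.7)² = 52.41
Round up: n = 53.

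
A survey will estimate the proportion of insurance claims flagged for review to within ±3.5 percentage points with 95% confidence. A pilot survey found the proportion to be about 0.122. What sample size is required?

336

For a proportion with margin E = 0.035 at 95% confidence, z = 1.960.
n = p̂(1−p̂)(z/E)² = 0.122 × 0.878 × (1.960/0.035)² = 335.92
Round up: n = 336.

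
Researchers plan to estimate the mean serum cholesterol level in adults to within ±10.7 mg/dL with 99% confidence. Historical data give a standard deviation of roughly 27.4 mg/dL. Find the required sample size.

44

For a mean, the margin of error is E = z·σ/√n, so n = (zσ/E)².
At 99% confidence, z = 2.576.
n = (2.576 × 27.4 / 10.7)² = 43.51
Round up: n = 44.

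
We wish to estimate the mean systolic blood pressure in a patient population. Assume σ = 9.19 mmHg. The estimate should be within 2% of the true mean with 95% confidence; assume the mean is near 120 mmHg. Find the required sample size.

57

For a mean, the margin of error is E = z·σ/√n, so n = (zσ/E)².
At 95% confidence, z = 1.960.
E = 2% of 120 = 2.4 mmHg.
n = (1.960 × 9.19 / 2.4)² = 56.33
Round up: n = 57.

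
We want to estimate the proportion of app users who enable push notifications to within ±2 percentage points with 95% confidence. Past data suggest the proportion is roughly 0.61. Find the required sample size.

2285

For a proportion with margin E = 0.02 at 95% confidence, z = 1.960.
n = p̂(1−p̂)(z/E)² = 0.61 × 0.39 × (1.960/0.02)² = 2284.79
Round up: n = 2285.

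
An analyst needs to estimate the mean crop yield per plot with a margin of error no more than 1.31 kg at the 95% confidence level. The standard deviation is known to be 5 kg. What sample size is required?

56

For a mean, the margin of error is E = z·σ/√n, so n = (zσ/E)².
At 95% confidence, z = 1.960.
n = (1.960 × 5 / 1.31)² = 55.96
Round up: n = 56.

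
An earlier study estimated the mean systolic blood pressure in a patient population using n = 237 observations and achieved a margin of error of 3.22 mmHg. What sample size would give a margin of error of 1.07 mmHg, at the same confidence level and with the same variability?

Margin of error scales as 1/√n, so n₂ = n₁·(E₁/E₂)².
n₂ = 237 × (3.22/1.07)² = 237 × 9.056 = 2146.27
Round up: n₂ = 2147.

2147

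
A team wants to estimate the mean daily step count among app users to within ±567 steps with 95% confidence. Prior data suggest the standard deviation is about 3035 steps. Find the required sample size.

111

For a mean, the margin of error is E = z·σ/√n, so n = (zσ/E)².
At 95% confidence, z = 1.960.
n = (1.960 × 3035 / 567)² = 110.07
Round up: n = 111.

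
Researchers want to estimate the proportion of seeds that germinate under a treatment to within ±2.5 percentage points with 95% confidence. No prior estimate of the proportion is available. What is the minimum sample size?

For a proportion with margin E = 0.025 at 95% confidence, z = 1.960.
With no prior estimate, use p = 0.5, which maximizes p(1−p) at 0.25.
n = 0.25 × (z/E)² = 0.25 × (1.960/0.025)² = 1536.64
Round up: n = 1537.

n = 1537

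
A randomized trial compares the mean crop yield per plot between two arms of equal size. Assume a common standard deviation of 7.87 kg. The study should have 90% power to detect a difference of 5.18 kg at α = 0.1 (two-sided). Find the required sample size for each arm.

40 per group

For two equal groups, n per group = 2·((z_{α/2} + z_β)·σ/δ)².
z_{α/2} = 1.645; z_β = 1.282 (power 90%).
n = 2 × (2.927 × 7.87 / 5.18)² = 2 × 19.78 = 39.56
Round up: n = 40 per group.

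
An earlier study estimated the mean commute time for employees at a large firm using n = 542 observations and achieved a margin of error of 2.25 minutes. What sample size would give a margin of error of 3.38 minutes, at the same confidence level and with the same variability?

Margin of error scales as 1/√n, so n₂ = n₁·(E₁/E₂)².
n₂ = 542 × (2.25/3.38)² = 542 × 0.4431 = 240.16
Round up: n₂ = 241.

241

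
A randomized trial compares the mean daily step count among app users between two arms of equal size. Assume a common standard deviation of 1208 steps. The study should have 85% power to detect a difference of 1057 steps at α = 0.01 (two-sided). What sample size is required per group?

For two equal groups, n per group = 2·((z_{α/2} + z_β)·σ/δ)².
z_{α/2} = 2.576; z_β = 1.036 (power 85%).
n = 2 × (3.612 × 1208 / 1057)² = 2 × 17.04 = 34.08
Round up: n = 35 per group.

35 per group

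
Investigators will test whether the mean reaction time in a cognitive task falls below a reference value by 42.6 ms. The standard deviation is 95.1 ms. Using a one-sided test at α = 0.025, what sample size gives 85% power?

45

For a one-sample z-test, n = ((z_α + z_β)·σ/δ)².
z_α = 1.960 (one-sided α = 0.025); z_β = 1.036 (power 85% → β = 0.15).
n = (2.996 × 95.1 / 42.6)² = 44.73
Round up: n = 45.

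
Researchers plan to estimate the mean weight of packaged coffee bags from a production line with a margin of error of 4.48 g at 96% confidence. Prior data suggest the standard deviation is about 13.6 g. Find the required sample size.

n = 39

For a mean, the margin of error is E = z·σ/√n, so n = (zσ/E)².
At 96% confidence, z = 2.054.
n = (2.054 × 13.6 / 4.48)² = 38.88
Round up: n = 39.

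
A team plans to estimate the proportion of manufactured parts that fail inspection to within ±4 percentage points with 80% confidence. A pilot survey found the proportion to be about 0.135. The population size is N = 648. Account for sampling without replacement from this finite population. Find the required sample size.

For a proportion with margin E = 0.04 at 80% confidence, z = 1.282.
n = p̂(1−p̂)(z/E)² = 0.135 × 0.865 × (1.282/0.04)² = 119.95 — call this n₀.
Finite-population correction with N = 648: n = n₀ / (1 + (n₀−1)/N) = 119.95 / 1.184 = 101.31
Round up: n = 102.

102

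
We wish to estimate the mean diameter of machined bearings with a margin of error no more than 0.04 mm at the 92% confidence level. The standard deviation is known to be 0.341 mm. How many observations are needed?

n = 223

For a mean, the margin of error is E = z·σ/√n, so n = (zσ/E)².
At 92% confidence, z = 1.751.
n = (1.751 × 0.341 / 0.04)² = 222.82
Round up: n = 223.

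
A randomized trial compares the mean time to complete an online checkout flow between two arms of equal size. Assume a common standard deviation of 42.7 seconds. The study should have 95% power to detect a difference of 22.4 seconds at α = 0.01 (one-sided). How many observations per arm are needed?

115 per group

For two equal groups, n per group = 2·((z_α + z_β)·σ/δ)².
z_α = 2.326; z_β = 1.645 (power 95%).
n = 2 × (3.971 × 42.7 / 22.4)² = 2 × 57.30 = 114.60
Round up: n = 115 per group.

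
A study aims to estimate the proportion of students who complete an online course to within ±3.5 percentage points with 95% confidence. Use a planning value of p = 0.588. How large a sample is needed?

For a proportion with margin E = 0.035 at 95% confidence, z = 1.960.
n = p̂(1−p̂)(z/E)² = 0.588 × 0.412 × (1.960/0.035)² = 759.71
Round up: n = 760.

760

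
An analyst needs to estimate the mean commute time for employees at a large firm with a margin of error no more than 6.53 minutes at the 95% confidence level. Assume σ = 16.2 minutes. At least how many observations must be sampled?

n = 24

For a mean, the margin of error is E = z·σ/√n, so n = (zσ/E)².
At 95% confidence, z = 1.960.
n = (1.960 × 16.2 / 6.53)² = 23.64
Round up: n = 24.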